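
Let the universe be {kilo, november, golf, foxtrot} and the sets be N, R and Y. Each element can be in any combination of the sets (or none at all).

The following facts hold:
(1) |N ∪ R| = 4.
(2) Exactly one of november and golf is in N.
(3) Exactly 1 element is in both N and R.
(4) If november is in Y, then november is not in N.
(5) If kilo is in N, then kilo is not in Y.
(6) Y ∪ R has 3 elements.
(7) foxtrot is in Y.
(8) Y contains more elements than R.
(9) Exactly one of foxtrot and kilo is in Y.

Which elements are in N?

N = {foxtrot, golf, kilo}

From (7): foxtrot ∈ Y.
(9) (exactly one): kilo ∉ Y.
Suppose kilo ∉ N: no assignment then satisfies all the clues, so kilo ∈ N.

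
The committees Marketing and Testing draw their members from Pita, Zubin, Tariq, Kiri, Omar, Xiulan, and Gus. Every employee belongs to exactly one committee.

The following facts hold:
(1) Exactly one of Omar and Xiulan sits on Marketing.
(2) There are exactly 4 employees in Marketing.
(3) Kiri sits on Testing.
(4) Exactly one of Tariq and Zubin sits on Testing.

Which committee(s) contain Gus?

Gus: Marketing

From (3): Kiri ∈ Testing.
Suppose Gus ∉ Marketing: no assignment then satisfies all the clues, so Gus ∈ Marketing.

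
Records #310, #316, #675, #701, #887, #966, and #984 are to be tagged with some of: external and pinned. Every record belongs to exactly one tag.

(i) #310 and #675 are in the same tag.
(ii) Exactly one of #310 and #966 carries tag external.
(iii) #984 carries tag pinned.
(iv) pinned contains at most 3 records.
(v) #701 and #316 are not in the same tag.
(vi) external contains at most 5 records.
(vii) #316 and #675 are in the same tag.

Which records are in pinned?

From (iii): #984 ∈ pinned.
Suppose #310 ∈ pinned: no assignment then satisfies all the clues, so #310 ∉ pinned.

pinned = {#701, #966, #984}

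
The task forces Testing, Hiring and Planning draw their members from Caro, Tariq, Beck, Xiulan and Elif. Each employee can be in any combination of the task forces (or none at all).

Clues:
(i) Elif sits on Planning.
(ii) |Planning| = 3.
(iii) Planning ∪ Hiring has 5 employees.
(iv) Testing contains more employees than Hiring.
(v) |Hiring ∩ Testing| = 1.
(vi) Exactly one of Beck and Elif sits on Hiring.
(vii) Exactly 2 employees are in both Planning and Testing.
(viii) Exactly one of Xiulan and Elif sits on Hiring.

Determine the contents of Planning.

Planning = {Caro, Elif, Tariq}

From (i): Elif ∈ Planning.
Suppose Caro ∉ Planning: no assignment then satisfies all the clues, so Caro ∈ Planning.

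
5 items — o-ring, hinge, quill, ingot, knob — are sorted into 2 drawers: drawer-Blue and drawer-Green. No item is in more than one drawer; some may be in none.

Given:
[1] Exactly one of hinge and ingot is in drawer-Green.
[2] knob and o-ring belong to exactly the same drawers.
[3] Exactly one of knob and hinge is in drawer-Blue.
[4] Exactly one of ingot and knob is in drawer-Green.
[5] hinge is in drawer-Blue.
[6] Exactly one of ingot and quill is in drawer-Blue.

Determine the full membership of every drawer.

drawer-Blue = {hinge, quill}; drawer-Green = {ingot}

From (5): hinge ∈ drawer-Blue.
(1) (exactly one): ingot ∈ drawer-Green.
(3) (exactly one): knob ∉ drawer-Blue.
(4) (exactly one): knob ∉ drawer-Green.
(6) (exactly one): quill ∈ drawer-Blue.
(2): o-ring matches knob: o-ring ∉ drawer-Blue.
(2): o-ring matches knob: o-ring ∉ drawer-Green.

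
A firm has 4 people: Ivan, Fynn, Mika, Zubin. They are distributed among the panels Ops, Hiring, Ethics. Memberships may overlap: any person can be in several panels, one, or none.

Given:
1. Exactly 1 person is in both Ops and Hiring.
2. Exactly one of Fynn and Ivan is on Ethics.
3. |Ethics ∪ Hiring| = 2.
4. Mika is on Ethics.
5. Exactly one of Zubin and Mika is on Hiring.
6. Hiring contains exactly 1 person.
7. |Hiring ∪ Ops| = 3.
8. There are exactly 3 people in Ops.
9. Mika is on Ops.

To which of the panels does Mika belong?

From (4): Mika ∈ Ethics.
From (9): Mika ∈ Ops.
Suppose Mika ∉ Hiring: no assignment then satisfies all the clues, so Mika ∈ Hiring.

Mika: Ethics, Hiring, Ops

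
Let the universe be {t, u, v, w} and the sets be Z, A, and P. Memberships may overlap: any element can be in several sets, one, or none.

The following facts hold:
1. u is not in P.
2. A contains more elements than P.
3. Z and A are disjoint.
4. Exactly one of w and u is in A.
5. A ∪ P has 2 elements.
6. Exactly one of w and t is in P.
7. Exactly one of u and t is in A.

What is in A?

From (1): u ∉ P.
Suppose t ∉ A: no assignment then satisfies all the clues, so t ∈ A.

A = {t, w}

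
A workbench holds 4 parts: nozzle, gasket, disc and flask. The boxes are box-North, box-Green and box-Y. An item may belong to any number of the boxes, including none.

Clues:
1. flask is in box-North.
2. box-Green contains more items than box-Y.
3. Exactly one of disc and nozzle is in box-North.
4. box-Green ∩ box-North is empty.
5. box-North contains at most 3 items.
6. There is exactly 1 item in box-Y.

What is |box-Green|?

From (1): flask ∈ box-North.
(4) (disjoint): flask ∉ box-Green.
Suppose gasket ∈ box-North: no assignment then satisfies all the clues, so gasket ∉ box-North.

2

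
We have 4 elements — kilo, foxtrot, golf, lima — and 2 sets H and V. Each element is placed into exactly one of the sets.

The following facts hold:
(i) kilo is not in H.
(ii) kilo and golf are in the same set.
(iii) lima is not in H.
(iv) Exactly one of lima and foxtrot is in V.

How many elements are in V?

From (i): kilo ∉ H.
From (iii): lima ∉ H.
(ii): golf matches kilo: golf ∉ H.
Only one set left: kilo ∈ V.
Only one set left: golf ∈ V.
Only one set left: lima ∈ V.
(iv) (exactly one): foxtrot ∉ V.
Only one set left: foxtrot ∈ H.

3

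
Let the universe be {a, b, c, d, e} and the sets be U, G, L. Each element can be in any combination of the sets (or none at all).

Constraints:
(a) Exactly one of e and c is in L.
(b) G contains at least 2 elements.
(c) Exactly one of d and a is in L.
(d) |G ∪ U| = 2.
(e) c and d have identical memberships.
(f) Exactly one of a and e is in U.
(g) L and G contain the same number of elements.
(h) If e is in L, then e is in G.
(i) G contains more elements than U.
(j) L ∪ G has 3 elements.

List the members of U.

U = {e}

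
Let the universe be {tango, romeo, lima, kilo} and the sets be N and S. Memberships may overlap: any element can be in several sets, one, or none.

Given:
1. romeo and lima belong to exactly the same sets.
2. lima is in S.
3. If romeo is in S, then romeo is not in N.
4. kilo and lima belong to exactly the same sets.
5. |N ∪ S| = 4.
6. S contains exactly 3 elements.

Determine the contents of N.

From (2): lima ∈ S.
(1): romeo matches lima: romeo ∈ S.
(3): romeo ∉ N.
(4): kilo matches lima: kilo ∈ S.
(6): S already has 3, so the rest are out.
(1): lima matches romeo: lima ∉ N.
(4): kilo matches lima: kilo ∉ N.
Suppose tango ∉ N: no assignment then satisfies all the clues, so tango ∈ N.

N = {tango}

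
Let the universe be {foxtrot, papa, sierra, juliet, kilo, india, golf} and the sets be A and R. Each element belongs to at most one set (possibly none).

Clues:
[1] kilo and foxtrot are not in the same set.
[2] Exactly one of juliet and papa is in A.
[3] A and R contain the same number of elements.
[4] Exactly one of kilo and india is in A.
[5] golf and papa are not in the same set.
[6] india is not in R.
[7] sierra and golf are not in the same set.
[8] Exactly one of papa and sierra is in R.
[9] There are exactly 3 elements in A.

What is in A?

A = {foxtrot, india, papa}

From (6): india ∉ R.
Suppose foxtrot ∉ A: no assignment then satisfies all the clues, so foxtrot ∈ A.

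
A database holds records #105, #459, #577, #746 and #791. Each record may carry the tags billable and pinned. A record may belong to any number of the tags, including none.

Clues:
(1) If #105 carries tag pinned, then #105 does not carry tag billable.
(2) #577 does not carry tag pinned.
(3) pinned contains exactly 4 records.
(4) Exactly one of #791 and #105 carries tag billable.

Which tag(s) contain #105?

From (2): #577 ∉ pinned.
(3): only 4 candidates remain for pinned, so all are in.
(1): #105 ∉ billable.
(4) (exactly one): #791 ∈ billable.

#105: pinned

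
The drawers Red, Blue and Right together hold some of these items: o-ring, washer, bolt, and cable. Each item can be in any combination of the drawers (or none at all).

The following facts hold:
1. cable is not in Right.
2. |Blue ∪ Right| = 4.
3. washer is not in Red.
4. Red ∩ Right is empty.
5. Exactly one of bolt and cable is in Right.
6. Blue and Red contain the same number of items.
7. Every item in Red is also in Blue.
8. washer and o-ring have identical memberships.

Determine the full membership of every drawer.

Red = {cable}; Blue = {cable}; Right = {bolt, o-ring, washer}

From (1): cable ∉ Right.
From (3): washer ∉ Red.
(5) (exactly one): bolt ∈ Right.
(8): o-ring matches washer: o-ring ∉ Red.
(4) (disjoint): bolt ∉ Red.
Suppose o-ring ∈ Blue: no assignment then satisfies all the clues, so o-ring ∉ Blue.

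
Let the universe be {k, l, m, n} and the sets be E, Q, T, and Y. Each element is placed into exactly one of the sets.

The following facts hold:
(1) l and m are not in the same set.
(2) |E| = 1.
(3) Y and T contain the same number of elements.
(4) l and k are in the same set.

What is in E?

E = {m}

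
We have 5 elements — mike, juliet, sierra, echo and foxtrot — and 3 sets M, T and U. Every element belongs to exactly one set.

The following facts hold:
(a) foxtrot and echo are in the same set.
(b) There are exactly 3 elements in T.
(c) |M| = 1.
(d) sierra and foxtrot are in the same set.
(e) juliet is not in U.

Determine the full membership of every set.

M = {juliet}; T = {echo, foxtrot, sierra}; U = {mike}

From (e): juliet ∉ U.
Suppose mike ∈ M: no assignment then satisfies all the clues, so mike ∉ M.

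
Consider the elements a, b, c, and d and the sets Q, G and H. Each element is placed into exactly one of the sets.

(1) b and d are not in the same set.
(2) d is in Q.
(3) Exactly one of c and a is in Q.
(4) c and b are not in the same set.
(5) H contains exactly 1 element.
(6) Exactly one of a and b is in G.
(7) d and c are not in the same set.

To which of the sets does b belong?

b: G

From (2): d ∈ Q.
(1): b ∉ Q.
(7): c ∉ Q.
(3) (exactly one): a ∈ Q.
(6) (exactly one): b ∈ G.
(4): c ∉ G.
(5): only 1 candidates remain for H, so all are in.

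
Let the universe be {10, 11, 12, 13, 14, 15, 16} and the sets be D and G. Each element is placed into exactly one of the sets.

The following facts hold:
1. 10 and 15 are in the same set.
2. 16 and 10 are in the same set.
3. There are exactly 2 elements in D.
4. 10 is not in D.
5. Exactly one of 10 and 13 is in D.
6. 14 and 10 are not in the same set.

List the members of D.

From (4): 10 ∉ D.
(1): 15 matches 10: 15 ∉ D.
(2): 16 matches 10: 16 ∉ D.
(5) (exactly one): 13 ∈ D.
Only one set left: 10 ∈ G.
Only one set left: 15 ∈ G.
Only one set left: 16 ∈ G.
(6): 14 ∉ G.
Only one set left: 14 ∈ D.
(3): D already has 2, so the rest are out.
Only one set left: 11 ∈ G.
Only one set left: 12 ∈ G.

D = {13, 14}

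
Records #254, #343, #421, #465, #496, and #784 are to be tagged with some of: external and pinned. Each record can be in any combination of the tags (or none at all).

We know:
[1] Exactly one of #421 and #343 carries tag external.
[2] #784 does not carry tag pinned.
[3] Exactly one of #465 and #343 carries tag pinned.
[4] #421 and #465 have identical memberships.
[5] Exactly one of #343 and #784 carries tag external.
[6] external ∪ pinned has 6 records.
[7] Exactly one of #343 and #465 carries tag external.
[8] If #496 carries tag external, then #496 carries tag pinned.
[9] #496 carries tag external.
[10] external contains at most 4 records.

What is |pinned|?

3

From (2): #784 ∉ pinned.
From (9): #496 ∈ external.
(8): #496 ∈ pinned.
Suppose #254 ∈ external: no assignment then satisfies all the clues, so #254 ∉ external.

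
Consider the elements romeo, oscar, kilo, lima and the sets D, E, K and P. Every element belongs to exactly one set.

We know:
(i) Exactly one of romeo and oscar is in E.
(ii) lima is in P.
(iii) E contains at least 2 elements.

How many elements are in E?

2

From (ii): lima ∈ P.
Suppose kilo ∈ D: no assignment then satisfies all the clues, so kilo ∉ D.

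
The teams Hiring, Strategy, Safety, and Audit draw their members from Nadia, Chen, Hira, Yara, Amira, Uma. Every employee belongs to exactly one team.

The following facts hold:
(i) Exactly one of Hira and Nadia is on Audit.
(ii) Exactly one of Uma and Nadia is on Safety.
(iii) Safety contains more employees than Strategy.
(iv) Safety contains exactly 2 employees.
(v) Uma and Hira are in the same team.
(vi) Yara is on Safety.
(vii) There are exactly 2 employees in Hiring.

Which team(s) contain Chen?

Chen: Hiring

From (vi): Yara ∈ Safety.
Suppose Chen ∉ Hiring: no assignment then satisfies all the clues, so Chen ∈ Hiring.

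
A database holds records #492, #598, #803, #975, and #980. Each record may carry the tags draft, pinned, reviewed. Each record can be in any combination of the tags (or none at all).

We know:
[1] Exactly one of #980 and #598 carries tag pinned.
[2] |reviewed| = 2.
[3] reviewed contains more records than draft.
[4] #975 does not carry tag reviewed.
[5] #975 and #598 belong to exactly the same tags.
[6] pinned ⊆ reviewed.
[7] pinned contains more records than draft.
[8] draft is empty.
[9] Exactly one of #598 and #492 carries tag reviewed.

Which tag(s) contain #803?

#803: none

From (4): #975 ∉ reviewed.
(5): #598 matches #975: #598 ∉ reviewed.
(6) contrapositive: #598 ∉ pinned.
(6) contrapositive: #975 ∉ pinned.
(8): draft already has 0, so the rest are out.
(9) (exactly one): #492 ∈ reviewed.
(1) (exactly one): #980 ∈ pinned.
(6) with #980 ∈ pinned: #980 ∈ reviewed.
(2): reviewed already has 2, so the rest are out.
(6) contrapositive: #803 ∉ pinned.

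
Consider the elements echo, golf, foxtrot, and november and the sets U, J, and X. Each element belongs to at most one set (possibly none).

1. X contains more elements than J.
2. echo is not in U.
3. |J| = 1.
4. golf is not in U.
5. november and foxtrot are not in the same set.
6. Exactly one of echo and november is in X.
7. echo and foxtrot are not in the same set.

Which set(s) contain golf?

golf: X

From (2): echo ∉ U.
From (4): golf ∉ U.
Suppose golf ∈ J: no assignment then satisfies all the clues, so golf ∉ J.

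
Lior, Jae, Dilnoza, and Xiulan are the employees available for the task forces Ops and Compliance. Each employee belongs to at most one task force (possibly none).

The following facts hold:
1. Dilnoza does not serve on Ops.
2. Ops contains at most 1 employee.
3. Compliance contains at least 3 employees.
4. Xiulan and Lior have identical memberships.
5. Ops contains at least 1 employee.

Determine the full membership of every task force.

From (1): Dilnoza ∉ Ops.
Suppose Lior ∈ Ops: no assignment then satisfies all the clues, so Lior ∉ Ops.

Ops = {Jae}; Compliance = {Dilnoza, Lior, Xiulan}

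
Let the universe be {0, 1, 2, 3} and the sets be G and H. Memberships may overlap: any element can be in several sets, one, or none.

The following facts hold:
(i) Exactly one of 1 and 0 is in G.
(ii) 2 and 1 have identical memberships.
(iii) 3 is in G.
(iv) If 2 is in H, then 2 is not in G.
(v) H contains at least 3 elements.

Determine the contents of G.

G = {0, 3}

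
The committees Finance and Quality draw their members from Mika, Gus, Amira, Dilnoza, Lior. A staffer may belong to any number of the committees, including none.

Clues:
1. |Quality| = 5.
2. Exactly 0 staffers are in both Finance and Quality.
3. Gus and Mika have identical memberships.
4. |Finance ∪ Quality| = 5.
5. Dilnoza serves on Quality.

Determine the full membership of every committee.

Finance = {}; Quality = {Amira, Dilnoza, Gus, Lior, Mika}

From (5): Dilnoza ∈ Quality.
(1): only 5 candidates remain for Quality, so all are in.
Suppose Mika ∈ Finance: no assignment then satisfies all the clues, so Mika ∉ Finance.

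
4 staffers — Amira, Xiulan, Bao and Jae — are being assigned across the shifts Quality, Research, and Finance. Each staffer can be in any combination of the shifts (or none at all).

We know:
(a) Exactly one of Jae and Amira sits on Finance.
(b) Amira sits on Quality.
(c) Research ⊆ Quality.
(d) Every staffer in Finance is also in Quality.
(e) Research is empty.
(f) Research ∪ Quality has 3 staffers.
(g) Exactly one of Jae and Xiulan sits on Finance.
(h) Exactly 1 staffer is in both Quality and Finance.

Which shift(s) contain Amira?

From (b): Amira ∈ Quality.
(e): Research already has 0, so the rest are out.
Suppose Amira ∈ Finance: no assignment then satisfies all the clues, so Amira ∉ Finance.

Amira: Quality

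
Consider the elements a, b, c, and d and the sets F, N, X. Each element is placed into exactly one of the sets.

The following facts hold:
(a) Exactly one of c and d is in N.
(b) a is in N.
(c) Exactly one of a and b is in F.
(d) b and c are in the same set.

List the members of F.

F = {b, c}

From (b): a ∈ N.
(c) (exactly one): b ∈ F.
(d): c matches b: c ∈ F.
(a) (exactly one): d ∈ N.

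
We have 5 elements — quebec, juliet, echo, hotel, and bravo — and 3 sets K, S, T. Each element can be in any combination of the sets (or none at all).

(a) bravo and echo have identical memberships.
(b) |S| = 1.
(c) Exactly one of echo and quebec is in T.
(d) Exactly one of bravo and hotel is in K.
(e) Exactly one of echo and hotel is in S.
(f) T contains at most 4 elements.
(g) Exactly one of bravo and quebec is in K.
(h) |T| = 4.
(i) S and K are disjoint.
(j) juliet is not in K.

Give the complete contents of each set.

K = {bravo, echo}; S = {hotel}; T = {bravo, echo, hotel, juliet}

From (j): juliet ∉ K.
Suppose quebec ∈ K: no assignment then satisfies all the clues, so quebec ∉ K.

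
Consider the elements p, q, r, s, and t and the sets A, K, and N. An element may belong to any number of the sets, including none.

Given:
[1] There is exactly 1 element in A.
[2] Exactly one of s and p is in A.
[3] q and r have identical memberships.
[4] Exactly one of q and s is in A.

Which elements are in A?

A = {s}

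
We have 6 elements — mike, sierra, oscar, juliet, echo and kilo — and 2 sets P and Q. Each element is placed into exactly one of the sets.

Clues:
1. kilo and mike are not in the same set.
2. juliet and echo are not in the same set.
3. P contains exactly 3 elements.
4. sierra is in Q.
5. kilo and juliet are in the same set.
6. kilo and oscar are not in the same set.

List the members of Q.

Q = {juliet, kilo, sierra}

From (4): sierra ∈ Q.
Suppose mike ∈ Q: no assignment then satisfies all the clues, so mike ∉ Q.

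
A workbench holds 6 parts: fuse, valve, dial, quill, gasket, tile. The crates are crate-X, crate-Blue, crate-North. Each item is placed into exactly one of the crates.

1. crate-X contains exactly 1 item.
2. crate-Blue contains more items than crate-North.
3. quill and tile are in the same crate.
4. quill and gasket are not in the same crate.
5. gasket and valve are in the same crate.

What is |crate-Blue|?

3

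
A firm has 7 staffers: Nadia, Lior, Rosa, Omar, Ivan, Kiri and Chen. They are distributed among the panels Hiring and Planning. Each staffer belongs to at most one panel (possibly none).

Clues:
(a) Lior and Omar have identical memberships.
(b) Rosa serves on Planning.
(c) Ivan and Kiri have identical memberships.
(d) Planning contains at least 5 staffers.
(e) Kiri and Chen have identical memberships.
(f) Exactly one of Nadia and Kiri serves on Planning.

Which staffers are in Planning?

Planning = {Chen, Ivan, Kiri, Lior, Omar, Rosa}

From (b): Rosa ∈ Planning.
Suppose Nadia ∈ Planning: no assignment then satisfies all the clues, so Nadia ∉ Planning.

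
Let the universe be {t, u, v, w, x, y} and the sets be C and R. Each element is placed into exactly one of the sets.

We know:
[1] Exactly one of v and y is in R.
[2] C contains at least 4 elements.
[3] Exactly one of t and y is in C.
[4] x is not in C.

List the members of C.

C = {t, u, v, w}

From (4): x ∉ C.
Only one set left: x ∈ R.
Suppose t ∉ C: no assignment then satisfies all the clues, so t ∈ C.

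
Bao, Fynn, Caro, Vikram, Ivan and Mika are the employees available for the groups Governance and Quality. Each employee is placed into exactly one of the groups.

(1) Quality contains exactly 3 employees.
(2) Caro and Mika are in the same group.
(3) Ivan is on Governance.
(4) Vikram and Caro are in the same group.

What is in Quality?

Quality = {Caro, Mika, Vikram}

From (3): Ivan ∈ Governance.
Suppose Bao ∈ Quality: no assignment then satisfies all the clues, so Bao ∉ Quality.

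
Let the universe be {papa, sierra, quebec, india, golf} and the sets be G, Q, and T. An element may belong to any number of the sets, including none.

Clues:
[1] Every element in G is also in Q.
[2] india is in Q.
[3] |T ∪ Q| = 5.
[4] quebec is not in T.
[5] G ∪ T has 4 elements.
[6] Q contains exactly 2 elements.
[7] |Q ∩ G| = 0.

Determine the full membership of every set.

G = {}; Q = {india, quebec}; T = {golf, india, papa, sierra}

From (2): india ∈ Q.
From (4): quebec ∉ T.
Suppose papa ∈ G: no assignment then satisfies all the clues, so papa ∉ G.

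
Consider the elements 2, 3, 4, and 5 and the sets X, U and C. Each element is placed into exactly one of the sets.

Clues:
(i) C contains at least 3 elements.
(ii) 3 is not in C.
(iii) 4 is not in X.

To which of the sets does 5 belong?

From (ii): 3 ∉ C.
From (iii): 4 ∉ X.
(i): only 3 candidates remain for C, so all are in.

5: C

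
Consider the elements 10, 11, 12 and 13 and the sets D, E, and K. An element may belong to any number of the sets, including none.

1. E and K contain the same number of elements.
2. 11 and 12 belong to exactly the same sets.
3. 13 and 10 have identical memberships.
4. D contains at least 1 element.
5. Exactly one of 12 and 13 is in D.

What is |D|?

2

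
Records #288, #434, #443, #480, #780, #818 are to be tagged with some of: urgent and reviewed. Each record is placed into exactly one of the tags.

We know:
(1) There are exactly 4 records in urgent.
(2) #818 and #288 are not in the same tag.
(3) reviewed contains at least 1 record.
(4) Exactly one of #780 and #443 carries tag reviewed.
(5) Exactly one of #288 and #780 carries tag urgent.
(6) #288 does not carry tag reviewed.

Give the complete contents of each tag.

From (6): #288 ∉ reviewed.
Only one tag left: #288 ∈ urgent.
(2): #818 ∉ urgent.
(5) (exactly one): #780 ∉ urgent.
Only one tag left: #780 ∈ reviewed.
Only one tag left: #818 ∈ reviewed.
(1): only 4 candidates remain for urgent, so all are in.

urgent = {#288, #434, #443, #480}; reviewed = {#780, #818}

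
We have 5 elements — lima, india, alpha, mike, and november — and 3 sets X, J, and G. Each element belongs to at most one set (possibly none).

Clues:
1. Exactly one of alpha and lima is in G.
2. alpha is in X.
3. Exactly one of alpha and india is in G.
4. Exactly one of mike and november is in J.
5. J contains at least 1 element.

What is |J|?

From (2): alpha ∈ X.
(1) (exactly one): lima ∈ G.
(3) (exactly one): india ∈ G.

1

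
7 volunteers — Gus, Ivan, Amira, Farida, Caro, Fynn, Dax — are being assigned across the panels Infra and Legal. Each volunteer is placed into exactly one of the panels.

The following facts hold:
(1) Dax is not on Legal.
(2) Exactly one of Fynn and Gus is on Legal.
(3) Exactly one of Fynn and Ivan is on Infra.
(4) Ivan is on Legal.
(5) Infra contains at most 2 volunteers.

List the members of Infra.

From (1): Dax ∉ Legal.
From (4): Ivan ∈ Legal.
(3) (exactly one): Fynn ∈ Infra.
Only one panel left: Dax ∈ Infra.
(2) (exactly one): Gus ∈ Legal.
(5): Infra already has 2, so the rest are out.
Only one panel left: Amira ∈ Legal.
Only one panel left: Farida ∈ Legal.
Only one panel left: Caro ∈ Legal.

Infra = {Dax, Fynn}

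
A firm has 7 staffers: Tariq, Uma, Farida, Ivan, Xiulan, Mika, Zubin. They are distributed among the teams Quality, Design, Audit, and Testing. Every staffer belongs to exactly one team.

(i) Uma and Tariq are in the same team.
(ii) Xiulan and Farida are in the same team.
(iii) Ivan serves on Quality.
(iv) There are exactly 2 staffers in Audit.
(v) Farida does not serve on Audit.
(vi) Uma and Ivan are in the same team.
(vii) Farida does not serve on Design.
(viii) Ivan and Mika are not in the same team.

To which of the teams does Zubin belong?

Zubin: Audit

From (iii): Ivan ∈ Quality.
From (v): Farida ∉ Audit.
From (vii): Farida ∉ Design.
(ii): Xiulan matches Farida: Xiulan ∉ Design.
(ii): Xiulan matches Farida: Xiulan ∉ Audit.
(vi): Uma matches Ivan: Uma ∈ Quality.
(viii): Mika ∉ Quality.
(i): Tariq matches Uma: Tariq ∈ Quality.
(iv): only 2 candidates remain for Audit, so all are in.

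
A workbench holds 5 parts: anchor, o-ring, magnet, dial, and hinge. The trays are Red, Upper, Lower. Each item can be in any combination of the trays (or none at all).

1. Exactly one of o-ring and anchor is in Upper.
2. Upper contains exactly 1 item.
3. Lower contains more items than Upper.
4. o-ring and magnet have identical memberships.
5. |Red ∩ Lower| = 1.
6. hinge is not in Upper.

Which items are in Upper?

Upper = {anchor}

From (6): hinge ∉ Upper.
Suppose anchor ∉ Upper: no assignment then satisfies all the clues, so anchor ∈ Upper.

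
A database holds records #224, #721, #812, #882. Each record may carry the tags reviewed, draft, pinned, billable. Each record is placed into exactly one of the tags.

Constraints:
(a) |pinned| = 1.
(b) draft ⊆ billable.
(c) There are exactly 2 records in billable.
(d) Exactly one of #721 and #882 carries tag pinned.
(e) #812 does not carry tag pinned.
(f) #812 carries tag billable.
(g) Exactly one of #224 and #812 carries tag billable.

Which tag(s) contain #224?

#224: reviewed

From (e): #812 ∉ pinned.
From (f): #812 ∈ billable.
(g) (exactly one): #224 ∉ billable.
(b) contrapositive: #224 ∉ draft.
Suppose #224 ∉ reviewed: no assignment then satisfies all the clues, so #224 ∈ reviewed.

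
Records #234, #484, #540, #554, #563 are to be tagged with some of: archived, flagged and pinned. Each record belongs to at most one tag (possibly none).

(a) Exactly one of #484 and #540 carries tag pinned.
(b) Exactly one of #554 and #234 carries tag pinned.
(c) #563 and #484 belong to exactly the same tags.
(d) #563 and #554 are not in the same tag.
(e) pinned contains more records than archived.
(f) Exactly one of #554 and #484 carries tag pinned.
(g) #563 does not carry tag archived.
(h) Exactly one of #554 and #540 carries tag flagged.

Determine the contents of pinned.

pinned = {#234, #484, #563}

From (g): #563 ∉ archived.
(c): #484 matches #563: #484 ∉ archived.
Suppose #234 ∉ pinned: no assignment then satisfies all the clues, so #234 ∈ pinned.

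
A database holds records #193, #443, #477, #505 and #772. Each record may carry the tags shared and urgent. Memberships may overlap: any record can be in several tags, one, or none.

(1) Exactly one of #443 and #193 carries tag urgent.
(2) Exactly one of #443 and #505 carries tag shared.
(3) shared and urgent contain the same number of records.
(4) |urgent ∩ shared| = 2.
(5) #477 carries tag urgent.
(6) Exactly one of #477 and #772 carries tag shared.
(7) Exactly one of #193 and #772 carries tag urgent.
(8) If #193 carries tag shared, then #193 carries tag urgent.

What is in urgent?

urgent = {#193, #477, #505}

From (5): #477 ∈ urgent.
Suppose #193 ∉ urgent: no assignment then satisfies all the clues, so #193 ∈ urgent.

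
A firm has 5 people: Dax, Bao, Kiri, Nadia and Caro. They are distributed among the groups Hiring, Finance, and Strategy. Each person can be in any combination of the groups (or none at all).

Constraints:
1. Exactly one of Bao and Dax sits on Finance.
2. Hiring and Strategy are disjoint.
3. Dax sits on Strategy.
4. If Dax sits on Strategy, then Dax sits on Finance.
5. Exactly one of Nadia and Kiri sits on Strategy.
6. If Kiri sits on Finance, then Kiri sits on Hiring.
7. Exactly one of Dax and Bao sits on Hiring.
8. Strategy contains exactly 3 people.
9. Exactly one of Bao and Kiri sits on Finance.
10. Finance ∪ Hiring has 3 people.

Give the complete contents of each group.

Hiring = {Bao, Kiri}; Finance = {Dax, Kiri}; Strategy = {Caro, Dax, Nadia}

From (3): Dax ∈ Strategy.
(2) (disjoint): Dax ∉ Hiring.
(4): Dax ∈ Finance.
(7) (exactly one): Bao ∈ Hiring.
(1) (exactly one): Bao ∉ Finance.
(2) (disjoint): Bao ∉ Strategy.
(9) (exactly one): Kiri ∈ Finance.
(6): Kiri ∈ Hiring.
(2) (disjoint): Kiri ∉ Strategy.
(5) (exactly one): Nadia ∈ Strategy.
(8): only 3 candidates remain for Strategy, so all are in.
Suppose Nadia ∈ Finance: no assignment then satisfies all the clues, so Nadia ∉ Finance.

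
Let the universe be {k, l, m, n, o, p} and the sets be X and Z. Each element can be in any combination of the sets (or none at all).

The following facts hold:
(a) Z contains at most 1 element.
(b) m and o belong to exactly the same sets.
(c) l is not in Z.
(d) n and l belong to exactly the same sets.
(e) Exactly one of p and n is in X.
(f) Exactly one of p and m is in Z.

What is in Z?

From (c): l ∉ Z.
(d): n matches l: n ∉ Z.
Suppose k ∈ Z: no assignment then satisfies all the clues, so k ∉ Z.

Z = {p}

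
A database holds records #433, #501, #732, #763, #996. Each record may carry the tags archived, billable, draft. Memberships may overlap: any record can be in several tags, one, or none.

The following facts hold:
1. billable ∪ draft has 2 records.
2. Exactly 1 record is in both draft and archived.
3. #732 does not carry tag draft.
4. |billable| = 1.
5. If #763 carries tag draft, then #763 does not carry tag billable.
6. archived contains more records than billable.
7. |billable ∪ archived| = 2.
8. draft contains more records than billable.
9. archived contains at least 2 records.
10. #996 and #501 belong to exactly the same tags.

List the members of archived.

archived = {#433, #732}

From (3): #732 ∉ draft.
Suppose #433 ∉ archived: no assignment then satisfies all the clues, so #433 ∈ archived.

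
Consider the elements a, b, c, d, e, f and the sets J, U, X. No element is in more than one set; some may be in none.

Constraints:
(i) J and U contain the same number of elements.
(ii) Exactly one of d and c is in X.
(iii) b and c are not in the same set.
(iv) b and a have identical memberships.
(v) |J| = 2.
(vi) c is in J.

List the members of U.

U = {a, b}

From (vi): c ∈ J.
(ii) (exactly one): d ∈ X.
(iii): b ∉ J.
(iv): a matches b: a ∉ J.
Suppose a ∉ U: no assignment then satisfies all the clues, so a ∈ U.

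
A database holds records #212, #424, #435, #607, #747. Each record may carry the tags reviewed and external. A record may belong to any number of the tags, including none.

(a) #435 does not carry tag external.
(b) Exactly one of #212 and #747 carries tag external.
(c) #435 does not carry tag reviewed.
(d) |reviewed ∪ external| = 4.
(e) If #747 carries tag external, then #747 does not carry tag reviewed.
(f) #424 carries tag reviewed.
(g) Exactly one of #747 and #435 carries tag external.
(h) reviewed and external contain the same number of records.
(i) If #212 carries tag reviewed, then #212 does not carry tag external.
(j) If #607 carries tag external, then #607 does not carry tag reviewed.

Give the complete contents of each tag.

From (a): #435 ∉ external.
From (c): #435 ∉ reviewed.
From (f): #424 ∈ reviewed.
(g) (exactly one): #747 ∈ external.
(b) (exactly one): #212 ∉ external.
(e): #747 ∉ reviewed.
Suppose #212 ∉ reviewed: no assignment then satisfies all the clues, so #212 ∈ reviewed.

reviewed = {#212, #424}; external = {#607, #747}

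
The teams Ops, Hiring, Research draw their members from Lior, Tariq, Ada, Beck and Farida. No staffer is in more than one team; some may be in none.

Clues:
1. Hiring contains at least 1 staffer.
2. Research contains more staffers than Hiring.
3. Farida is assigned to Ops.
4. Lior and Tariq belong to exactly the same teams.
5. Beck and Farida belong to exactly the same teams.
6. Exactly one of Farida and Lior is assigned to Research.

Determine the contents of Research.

From (3): Farida ∈ Ops.
(5): Beck matches Farida: Beck ∈ Ops.
(6) (exactly one): Lior ∈ Research.
(4): Tariq matches Lior: Tariq ∉ Ops.
(4): Tariq matches Lior: Tariq ∉ Hiring.
(4): Tariq matches Lior: Tariq ∈ Research.
(1): only 1 candidates remain for Hiring, so all are in.

Research = {Lior, Tariq}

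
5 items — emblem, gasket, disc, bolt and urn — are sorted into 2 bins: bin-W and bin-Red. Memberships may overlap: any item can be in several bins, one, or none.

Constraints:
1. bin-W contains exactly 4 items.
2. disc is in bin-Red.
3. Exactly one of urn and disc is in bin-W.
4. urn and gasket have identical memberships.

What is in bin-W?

bin-W = {bolt, emblem, gasket, urn}

From (2): disc ∈ bin-Red.
Suppose emblem ∉ bin-W: no assignment then satisfies all the clues, so emblem ∈ bin-W.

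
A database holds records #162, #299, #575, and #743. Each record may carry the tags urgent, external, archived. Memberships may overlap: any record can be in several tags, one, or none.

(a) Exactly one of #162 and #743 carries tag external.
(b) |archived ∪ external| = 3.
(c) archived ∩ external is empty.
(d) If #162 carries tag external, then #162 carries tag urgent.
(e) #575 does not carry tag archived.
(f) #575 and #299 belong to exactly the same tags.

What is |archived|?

0

From (e): #575 ∉ archived.
(f): #299 matches #575: #299 ∉ archived.
Suppose #162 ∈ archived: no assignment then satisfies all the clues, so #162 ∉ archived.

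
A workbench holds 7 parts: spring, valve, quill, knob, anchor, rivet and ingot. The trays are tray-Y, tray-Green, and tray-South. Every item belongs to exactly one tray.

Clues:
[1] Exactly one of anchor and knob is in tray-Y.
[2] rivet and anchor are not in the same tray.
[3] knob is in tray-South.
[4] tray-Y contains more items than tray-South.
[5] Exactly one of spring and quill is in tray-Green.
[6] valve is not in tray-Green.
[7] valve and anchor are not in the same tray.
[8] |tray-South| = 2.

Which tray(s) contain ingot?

ingot: tray-Y

From (3): knob ∈ tray-South.
From (6): valve ∉ tray-Green.
(1) (exactly one): anchor ∈ tray-Y.
(2): rivet ∉ tray-Y.
(7): valve ∉ tray-Y.
Only one tray left: valve ∈ tray-South.
(8): tray-South already has 2, so the rest are out.
Only one tray left: rivet ∈ tray-Green.
Suppose ingot ∉ tray-Y: no assignment then satisfies all the clues, so ingot ∈ tray-Y.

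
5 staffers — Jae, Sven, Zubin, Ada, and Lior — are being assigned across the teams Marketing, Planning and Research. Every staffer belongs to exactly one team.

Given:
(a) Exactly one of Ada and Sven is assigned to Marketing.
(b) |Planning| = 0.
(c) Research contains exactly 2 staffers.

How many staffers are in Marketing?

3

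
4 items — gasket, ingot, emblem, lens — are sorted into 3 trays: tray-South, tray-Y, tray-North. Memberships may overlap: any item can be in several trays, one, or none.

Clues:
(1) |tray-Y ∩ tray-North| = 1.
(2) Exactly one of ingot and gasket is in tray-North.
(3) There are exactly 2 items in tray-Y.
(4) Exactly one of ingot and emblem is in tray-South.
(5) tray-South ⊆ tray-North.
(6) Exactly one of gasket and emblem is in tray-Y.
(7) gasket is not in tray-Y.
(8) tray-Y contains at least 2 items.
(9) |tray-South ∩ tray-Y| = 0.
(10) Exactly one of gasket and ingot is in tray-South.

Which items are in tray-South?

tray-South = {ingot}

From (7): gasket ∉ tray-Y.
(6) (exactly one): emblem ∈ tray-Y.
Suppose gasket ∈ tray-South: no assignment then satisfies all the clues, so gasket ∉ tray-South.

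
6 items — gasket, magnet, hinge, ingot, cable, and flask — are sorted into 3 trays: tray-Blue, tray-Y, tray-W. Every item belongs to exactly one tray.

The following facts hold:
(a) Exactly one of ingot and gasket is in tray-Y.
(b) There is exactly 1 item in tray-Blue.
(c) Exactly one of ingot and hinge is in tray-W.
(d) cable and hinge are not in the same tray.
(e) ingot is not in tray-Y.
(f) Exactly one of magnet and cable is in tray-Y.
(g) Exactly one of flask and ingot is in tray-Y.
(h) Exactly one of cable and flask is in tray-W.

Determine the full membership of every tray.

From (e): ingot ∉ tray-Y.
(a) (exactly one): gasket ∈ tray-Y.
(g) (exactly one): flask ∈ tray-Y.
(h) (exactly one): cable ∈ tray-W.
(d): hinge ∉ tray-W.
(f) (exactly one): magnet ∈ tray-Y.
(c) (exactly one): ingot ∈ tray-W.
(b): only 1 candidates remain for tray-Blue, so all are in.

tray-Blue = {hinge}; tray-Y = {flask, gasket, magnet}; tray-W = {cable, ingot}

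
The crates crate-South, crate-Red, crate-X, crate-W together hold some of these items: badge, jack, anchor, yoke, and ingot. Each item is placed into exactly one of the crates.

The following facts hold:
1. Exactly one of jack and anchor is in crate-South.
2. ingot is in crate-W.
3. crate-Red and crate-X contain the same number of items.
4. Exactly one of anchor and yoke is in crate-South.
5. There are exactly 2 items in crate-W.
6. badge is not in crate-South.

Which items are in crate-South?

crate-South = {anchor}

From (2): ingot ∈ crate-W.
From (6): badge ∉ crate-South.
Suppose jack ∈ crate-South: no assignment then satisfies all the clues, so jack ∉ crate-South.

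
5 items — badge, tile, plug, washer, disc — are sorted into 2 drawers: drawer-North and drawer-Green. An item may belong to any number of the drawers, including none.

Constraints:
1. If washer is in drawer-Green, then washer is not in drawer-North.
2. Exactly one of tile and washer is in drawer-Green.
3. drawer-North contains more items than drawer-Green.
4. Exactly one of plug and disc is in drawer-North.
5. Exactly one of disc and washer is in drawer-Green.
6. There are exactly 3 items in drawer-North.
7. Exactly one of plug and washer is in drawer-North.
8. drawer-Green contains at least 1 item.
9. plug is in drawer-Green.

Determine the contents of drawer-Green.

From (9): plug ∈ drawer-Green.
Suppose badge ∈ drawer-Green: no assignment then satisfies all the clues, so badge ∉ drawer-Green.

drawer-Green = {plug, washer}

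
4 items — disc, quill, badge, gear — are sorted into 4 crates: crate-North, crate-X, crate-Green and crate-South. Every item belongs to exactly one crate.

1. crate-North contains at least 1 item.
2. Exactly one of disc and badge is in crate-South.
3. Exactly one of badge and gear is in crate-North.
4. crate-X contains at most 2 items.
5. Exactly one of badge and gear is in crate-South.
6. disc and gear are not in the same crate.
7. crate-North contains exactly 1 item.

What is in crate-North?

crate-North = {gear}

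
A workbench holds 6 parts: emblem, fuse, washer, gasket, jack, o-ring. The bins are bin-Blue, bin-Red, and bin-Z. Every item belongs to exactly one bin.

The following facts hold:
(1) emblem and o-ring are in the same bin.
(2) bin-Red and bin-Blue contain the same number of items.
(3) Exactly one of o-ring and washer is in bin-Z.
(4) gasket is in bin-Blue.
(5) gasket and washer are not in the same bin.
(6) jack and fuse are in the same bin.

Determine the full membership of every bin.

bin-Blue = {gasket}; bin-Red = {washer}; bin-Z = {emblem, fuse, jack, o-ring}

From (4): gasket ∈ bin-Blue.
(5): washer ∉ bin-Blue.
Suppose emblem ∈ bin-Blue: no assignment then satisfies all the clues, so emblem ∉ bin-Blue.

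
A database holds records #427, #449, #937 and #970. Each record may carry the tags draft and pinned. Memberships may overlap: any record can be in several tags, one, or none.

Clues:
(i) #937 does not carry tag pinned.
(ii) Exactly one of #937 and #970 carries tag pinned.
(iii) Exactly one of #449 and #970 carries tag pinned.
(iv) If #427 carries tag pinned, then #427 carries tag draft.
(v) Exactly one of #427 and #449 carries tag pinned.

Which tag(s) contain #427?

#427: draft, pinned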